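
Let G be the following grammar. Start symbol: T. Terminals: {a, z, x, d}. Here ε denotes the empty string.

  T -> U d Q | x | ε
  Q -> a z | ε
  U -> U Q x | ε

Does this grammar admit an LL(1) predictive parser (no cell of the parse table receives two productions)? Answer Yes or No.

FIRST(T) = {ε, a, d, x}
FIRST(Q) = {ε, a}
FIRST(U) = {ε, a, x}
FOLLOW(T) = {$}
FOLLOW(Q) = {$, x}
FOLLOW(U) = {a, d, x}
Cell M[T, x] receives both T -> U d Q and T -> x — the grammar is not LL(1).

No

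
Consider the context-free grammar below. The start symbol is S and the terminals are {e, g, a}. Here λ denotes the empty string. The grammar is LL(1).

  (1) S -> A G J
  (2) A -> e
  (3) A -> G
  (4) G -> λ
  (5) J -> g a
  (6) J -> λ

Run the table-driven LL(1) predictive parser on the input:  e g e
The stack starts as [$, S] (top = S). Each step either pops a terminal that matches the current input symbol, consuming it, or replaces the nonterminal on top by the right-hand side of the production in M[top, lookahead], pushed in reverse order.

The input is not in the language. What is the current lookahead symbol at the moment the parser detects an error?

e

step 1: stack=$ S  input=e g e $  — expand S -> A G J
step 2: stack=$ J G A  input=e g e $  — expand A -> e
step 3: stack=$ J G e  input=e g e $  — match e
step 4: stack=$ J G  input=g e $  — expand G -> λ
step 5: stack=$ J  input=g e $  — expand J -> g a
step 6: stack=$ a g  input=g e $  — match g
step 7: stack=$ a  input=e $  — error: top is terminal a but lookahead is e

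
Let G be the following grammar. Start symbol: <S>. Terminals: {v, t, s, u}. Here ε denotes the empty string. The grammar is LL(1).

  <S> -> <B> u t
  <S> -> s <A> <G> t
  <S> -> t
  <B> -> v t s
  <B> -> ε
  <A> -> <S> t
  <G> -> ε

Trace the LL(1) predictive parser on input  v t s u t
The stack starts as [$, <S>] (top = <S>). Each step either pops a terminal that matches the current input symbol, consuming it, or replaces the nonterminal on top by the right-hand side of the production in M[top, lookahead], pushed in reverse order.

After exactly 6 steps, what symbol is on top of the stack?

step 1: stack=$ <S>  input=v t s u t $  — expand <S> -> <B> u t
step 2: stack=$ t u <B>  input=v t s u t $  — expand <B> -> v t s
step 3: stack=$ t u s t v  input=v t s u t $  — match v
step 4: stack=$ t u s t  input=t s u t $  — match t
step 5: stack=$ t u s  input=s u t $  — match s
step 6: stack=$ t u  input=u t $  — match u
Stack after step 6: $ t (top = t).

t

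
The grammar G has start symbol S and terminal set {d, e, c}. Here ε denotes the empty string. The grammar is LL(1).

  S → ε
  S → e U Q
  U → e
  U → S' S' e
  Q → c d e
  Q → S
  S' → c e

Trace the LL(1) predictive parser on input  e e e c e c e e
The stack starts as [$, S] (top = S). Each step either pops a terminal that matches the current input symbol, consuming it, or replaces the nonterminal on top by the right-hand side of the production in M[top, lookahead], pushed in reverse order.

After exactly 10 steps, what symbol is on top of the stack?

e

      Stack         Input              Action
   1  $ S           e e e c e c e e $  expand S → e U Q
   2  $ Q U e       e e e c e c e e $  match e
   3  $ Q U         e e c e c e e $    expand U → e
   4  $ Q e         e e c e c e e $    match e
   5  $ Q           e c e c e e $      expand Q → S
   6  $ S           e c e c e e $      expand S → e U Q
   7  $ Q U e       e c e c e e $      match e
   8  $ Q U         c e c e e $        expand U → S' S' e
   9  $ Q e S' S'   c e c e e $        expand S' → c e
  10  $ Q e S' e c  c e c e e $        match c
Stack after step 10: $ Q e S' e (top = e).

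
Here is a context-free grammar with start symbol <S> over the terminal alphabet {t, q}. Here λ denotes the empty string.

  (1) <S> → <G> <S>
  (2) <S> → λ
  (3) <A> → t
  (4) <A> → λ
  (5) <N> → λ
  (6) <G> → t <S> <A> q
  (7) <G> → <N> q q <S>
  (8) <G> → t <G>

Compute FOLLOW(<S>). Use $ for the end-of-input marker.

FIRST(<A>): from <A>→t we get {t}; from <A>→λ we get {λ}. So FIRST(<A>) = {λ, t}.
FIRST(<N>): from <N>→λ we get {λ}. So FIRST(<N>) = {λ}.
FIRST(<G>): from <G>→t <S> <A> q we get {t}; from <G>→<N> q q <S> we get {q}; from <G>→t <G> we get {t}. So FIRST(<G>) = {q, t}.
FIRST(<S>): from <S>→<G> <S> we get {q, t}; from <S>→λ we get {λ}. So FIRST(<S>) = {λ, q, t}.
FOLLOW(<S>) includes $ since <S> is the start symbol.
FOLLOW(<A>): in <G>→t <S> <A> q, <A> is followed by q with FIRST {q}. Thus FOLLOW(<A>) = {q}.
FOLLOW(<N>): in <G>→<N> q q <S>, <N> is followed by q q <S> with FIRST {q}. Thus FOLLOW(<N>) = {q}.
FOLLOW(<S>): in <S>→<G> <S>, the suffix after <S> is empty (adds nothing new); in <G>→t <S> <A> q, <S> is followed by <A> q with FIRST {q, t}; in <G>→<N> q q <S>, the suffix after <S> is empty, so FOLLOW(<S>) ⊇ FOLLOW(<G>) = {$, q, t}. Thus FOLLOW(<S>) = {$, q, t}.
FOLLOW(<G>): in <S>→<G> <S>, <G> is followed by <S> with FIRST {λ, q, t}; in <S>→<G> <S>, the suffix after <G> is nullable, so FOLLOW(<G>) ⊇ FOLLOW(<S>) = {$, q, t}; in <G>→t <G>, the suffix after <G> is empty (adds nothing new). Thus FOLLOW(<G>) = {$, q, t}.

{$, q, t}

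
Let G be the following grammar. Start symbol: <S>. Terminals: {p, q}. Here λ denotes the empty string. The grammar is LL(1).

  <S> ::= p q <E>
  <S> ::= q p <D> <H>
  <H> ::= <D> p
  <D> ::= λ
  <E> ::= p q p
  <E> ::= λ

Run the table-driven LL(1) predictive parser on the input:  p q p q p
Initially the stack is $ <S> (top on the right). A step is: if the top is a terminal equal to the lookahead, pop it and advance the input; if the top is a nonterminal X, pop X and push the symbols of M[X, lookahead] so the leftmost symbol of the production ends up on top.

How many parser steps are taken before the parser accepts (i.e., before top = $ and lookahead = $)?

7

     Stack      Input        Action
  1  $ <S>      p q p q p $  expand <S> ::= p q <E>
  2  $ <E> q p  p q p q p $  match p
  3  $ <E> q    q p q p $    match q
  4  $ <E>      p q p $      expand <E> ::= p q p
  5  $ p q p    p q p $      match p
  6  $ p q      q p $        match q
  7  $ p        p $          match p
Accept reached after 7 steps.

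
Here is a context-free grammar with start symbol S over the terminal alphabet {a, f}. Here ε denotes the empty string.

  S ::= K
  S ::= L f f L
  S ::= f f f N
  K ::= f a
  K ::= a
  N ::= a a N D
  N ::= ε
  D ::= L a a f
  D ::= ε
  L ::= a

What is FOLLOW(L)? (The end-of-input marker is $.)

FIRST(K) = {a, f}
FIRST(N) = {ε, a}
FIRST(L) = {a}
FIRST(S) = {a, f}  (via K, L f f L)
FIRST(D) = {ε, a}  (via L a a f)
FOLLOW(S) includes $ since S is the start symbol.
FOLLOW(S): S appears on no right-hand side. Thus FOLLOW(S) = {$}.
FOLLOW(K): in S::=K, the suffix after K is empty, so FOLLOW(K) ⊇ FOLLOW(S) = {$}. Thus FOLLOW(K) = {$}.
FOLLOW(N): in S::=f f f N, the suffix after N is empty, so FOLLOW(N) ⊇ FOLLOW(S) = {$}; in N::=a a N D, N is followed by D with FIRST {ε, a}; in N::=a a N D, the suffix after N is nullable (adds nothing new). Thus FOLLOW(N) = {$, a}.
FOLLOW(D): in N::=a a N D, the suffix after D is empty, so FOLLOW(D) ⊇ FOLLOW(N) = {$, a}. Thus FOLLOW(D) = {$, a}.
FOLLOW(L): in S::=L f f L (occurrence 1), L is followed by f f L with FIRST {f}; in S::=L f f L (occurrence 2), the suffix after L is empty, so FOLLOW(L) ⊇ FOLLOW(S) = {$}; in D::=L a a f, L is followed by a a f with FIRST {a}. Thus FOLLOW(L) = {$, a, f}.

{$, a, f}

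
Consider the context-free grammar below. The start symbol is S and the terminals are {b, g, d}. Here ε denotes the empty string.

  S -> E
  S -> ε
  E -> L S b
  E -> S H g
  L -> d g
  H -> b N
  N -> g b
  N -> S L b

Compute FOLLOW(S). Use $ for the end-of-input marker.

{$, b, d}

FIRST(L) = {d}
FIRST(H) = {b}
FIRST(S) = {ε, b, d}  (via E)
FIRST(E) = {b, d}  (via L S b, S H g)
FIRST(N) = {b, d, g}  (via S L b)
FOLLOW(S) includes $ since S is the start symbol.
FOLLOW(S): in E->L S b, S is followed by b with FIRST {b}; in E->S H g, S is followed by H g with FIRST {b}; in N->S L b, S is followed by L b with FIRST {d}. Thus FOLLOW(S) = {$, b, d}.
FOLLOW(E): in S->E, the suffix after E is empty, so FOLLOW(E) ⊇ FOLLOW(S) = {$, b, d}. Thus FOLLOW(E) = {$, b, d}.
FOLLOW(L): in E->L S b, L is followed by S b with FIRST {b, d}; in N->S L b, L is followed by b with FIRST {b}. Thus FOLLOW(L) = {b, d}.
FOLLOW(H): in E->S H g, H is followed by g with FIRST {g}. Thus FOLLOW(H) = {g}.
FOLLOW(N): in H->b N, the suffix after N is empty, so FOLLOW(N) ⊇ FOLLOW(H) = {g}. Thus FOLLOW(N) = {g}.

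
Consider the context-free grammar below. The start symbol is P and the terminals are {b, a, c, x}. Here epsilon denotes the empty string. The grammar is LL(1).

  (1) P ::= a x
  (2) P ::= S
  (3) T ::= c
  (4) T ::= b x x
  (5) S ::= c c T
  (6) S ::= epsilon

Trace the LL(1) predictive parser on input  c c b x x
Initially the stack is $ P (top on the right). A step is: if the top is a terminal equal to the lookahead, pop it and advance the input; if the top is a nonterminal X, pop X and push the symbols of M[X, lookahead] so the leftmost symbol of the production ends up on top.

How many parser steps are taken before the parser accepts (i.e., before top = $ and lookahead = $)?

     Stack    Input        Action
  1  $ P      c c b x x $  expand P ::= S
  2  $ S      c c b x x $  expand S ::= c c T
  3  $ T c c  c c b x x $  match c
  4  $ T c    c b x x $    match c
  5  $ T      b x x $      expand T ::= b x x
  6  $ x x b  b x x $      match b
  7  $ x x    x x $        match x
  8  $ x      x $          match x
Accept reached after 8 steps.

8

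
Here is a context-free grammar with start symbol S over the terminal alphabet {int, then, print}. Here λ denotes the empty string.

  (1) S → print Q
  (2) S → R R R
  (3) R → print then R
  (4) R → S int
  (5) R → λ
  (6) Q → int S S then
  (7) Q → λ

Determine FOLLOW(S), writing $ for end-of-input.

{$, int, print, then}

FIRST(Q) = {λ, int}
FIRST(S) = {λ, int, print}  (via R R R)
FIRST(R) = {λ, int, print}  (via S int)
FOLLOW(S) includes $ since S is the start symbol.
FOLLOW(S): in R→S int, S is followed by int with FIRST {int}; in Q→int S S then (occurrence 1), S is followed by S then with FIRST {int, print, then}; in Q→int S S then (occurrence 2), S is followed by then with FIRST {then}. Thus FOLLOW(S) = {$, int, print, then}.
FOLLOW(R): in S→R R R (occurrence 1), R is followed by R R with FIRST {λ, int, print}; in S→R R R (occurrence 1), the suffix after R is nullable, so FOLLOW(R) ⊇ FOLLOW(S) = {$, int, print, then}; in S→R R R (occurrence 2), R is followed by R with FIRST {λ, int, print}; in S→R R R (occurrence 2), the suffix after R is nullable, so FOLLOW(R) ⊇ FOLLOW(S) = {$, int, print, then}; in S→R R R (occurrence 3), the suffix after R is empty, so FOLLOW(R) ⊇ FOLLOW(S) = {$, int, print, then}; in R→print then R, the suffix after R is empty (adds nothing new). Thus FOLLOW(R) = {$, int, print, then}.
FOLLOW(Q): in S→print Q, the suffix after Q is empty, so FOLLOW(Q) ⊇ FOLLOW(S) = {$, int, print, then}. Thus FOLLOW(Q) = {$, int, print, then}.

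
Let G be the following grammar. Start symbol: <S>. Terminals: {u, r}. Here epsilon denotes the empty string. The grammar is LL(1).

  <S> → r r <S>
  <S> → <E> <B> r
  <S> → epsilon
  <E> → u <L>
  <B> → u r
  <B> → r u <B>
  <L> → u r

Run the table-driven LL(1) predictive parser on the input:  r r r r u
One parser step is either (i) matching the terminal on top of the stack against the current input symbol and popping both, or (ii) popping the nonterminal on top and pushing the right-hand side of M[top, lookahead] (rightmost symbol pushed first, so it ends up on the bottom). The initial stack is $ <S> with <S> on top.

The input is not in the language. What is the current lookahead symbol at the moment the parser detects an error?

$

      Stack          Input        Action
   1  $ <S>          r r r r u $  expand <S> → r r <S>
   2  $ <S> r r      r r r r u $  match r
   3  $ <S> r        r r r u $    match r
   4  $ <S>          r r u $      expand <S> → r r <S>
   5  $ <S> r r      r r u $      match r
   6  $ <S> r        r u $        match r
   7  $ <S>          u $          expand <S> → <E> <B> r
   8  $ r <B> <E>    u $          expand <E> → u <L>
   9  $ r <B> <L> u  u $          match u
  10  $ r <B> <L>    $            error: M[<L>, $] is empty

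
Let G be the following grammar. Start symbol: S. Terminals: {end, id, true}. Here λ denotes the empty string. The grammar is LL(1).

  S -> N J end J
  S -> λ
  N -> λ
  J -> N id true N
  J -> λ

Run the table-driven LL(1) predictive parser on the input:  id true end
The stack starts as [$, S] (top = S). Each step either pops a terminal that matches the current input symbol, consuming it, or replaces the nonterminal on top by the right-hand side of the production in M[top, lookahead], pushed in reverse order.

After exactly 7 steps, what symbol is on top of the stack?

end

step 1: stack=$ S  input=id true end $  — expand S -> N J end J
step 2: stack=$ J end J N  input=id true end $  — expand N -> λ
step 3: stack=$ J end J  input=id true end $  — expand J -> N id true N
step 4: stack=$ J end N true id N  input=id true end $  — expand N -> λ
step 5: stack=$ J end N true id  input=id true end $  — match id
step 6: stack=$ J end N true  input=true end $  — match true
step 7: stack=$ J end N  input=end $  — expand N -> λ
Stack after step 7: $ J end (top = end).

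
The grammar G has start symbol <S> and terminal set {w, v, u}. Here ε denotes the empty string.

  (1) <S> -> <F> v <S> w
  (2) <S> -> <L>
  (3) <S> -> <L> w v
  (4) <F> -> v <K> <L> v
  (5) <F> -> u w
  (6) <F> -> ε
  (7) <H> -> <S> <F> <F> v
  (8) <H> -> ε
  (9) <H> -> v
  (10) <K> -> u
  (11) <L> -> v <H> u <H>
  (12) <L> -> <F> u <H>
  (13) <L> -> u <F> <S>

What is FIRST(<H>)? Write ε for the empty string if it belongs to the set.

{ε, u, v}

FIRST(<F>): from <F>->v <K> <L> v we get {v}; from <F>->u w we get {u}; from <F>->ε we get {ε}. So FIRST(<F>) = {ε, u, v}.
FIRST(<K>): from <K>->u we get {u}. So FIRST(<K>) = {u}.
FIRST(<L>): from <L>->v <H> u <H> we get {v}; from <L>-><F> u <H> we get {u, v}; from <L>->u <F> <S> we get {u}. So FIRST(<L>) = {u, v}.
FIRST(<S>): from <S>-><F> v <S> w we get {u, v}; from <S>-><L> we get {u, v}; from <S>-><L> w v we get {u, v}. So FIRST(<S>) = {u, v}.
FIRST(<H>): from <H>-><S> <F> <F> v we get {u, v}; from <H>->ε we get {ε}; from <H>->v we get {v}. So FIRST(<H>) = {ε, u, v}.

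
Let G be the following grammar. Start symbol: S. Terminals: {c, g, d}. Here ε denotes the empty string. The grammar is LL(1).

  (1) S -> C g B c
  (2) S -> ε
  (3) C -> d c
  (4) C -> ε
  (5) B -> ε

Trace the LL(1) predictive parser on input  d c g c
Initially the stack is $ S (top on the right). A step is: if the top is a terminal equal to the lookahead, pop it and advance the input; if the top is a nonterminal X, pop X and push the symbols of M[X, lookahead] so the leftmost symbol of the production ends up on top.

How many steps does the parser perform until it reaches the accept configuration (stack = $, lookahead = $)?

step 1: stack=$ S  input=d c g c $  — expand S -> C g B c
step 2: stack=$ c B g C  input=d c g c $  — expand C -> d c
step 3: stack=$ c B g c d  input=d c g c $  — match d
step 4: stack=$ c B g c  input=c g c $  — match c
step 5: stack=$ c B g  input=g c $  — match g
step 6: stack=$ c B  input=c $  — expand B -> ε
step 7: stack=$ c  input=c $  — match c
Accept reached after 7 steps.

7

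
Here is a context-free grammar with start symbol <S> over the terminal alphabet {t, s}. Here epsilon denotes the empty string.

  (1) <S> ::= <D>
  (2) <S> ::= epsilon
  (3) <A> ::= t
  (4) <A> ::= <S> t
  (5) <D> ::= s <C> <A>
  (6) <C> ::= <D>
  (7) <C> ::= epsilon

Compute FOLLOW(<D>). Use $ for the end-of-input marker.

{$, s, t}

FIRST(<D>): from <D>::=s <C> <A> we get {s}. So FIRST(<D>) = {s}.
FIRST(<S>): from <S>::=<D> we get {s}; from <S>::=epsilon we get {epsilon}. So FIRST(<S>) = {epsilon, s}.
FIRST(<C>): from <C>::=<D> we get {s}; from <C>::=epsilon we get {epsilon}. So FIRST(<C>) = {epsilon, s}.
FIRST(<A>): from <A>::=t we get {t}; from <A>::=<S> t we get {s, t}. So FIRST(<A>) = {s, t}.
FOLLOW(<S>) includes $ since <S> is the start symbol.
FOLLOW(<S>): in <A>::=<S> t, <S> is followed by t with FIRST {t}. Thus FOLLOW(<S>) = {$, t}.
FOLLOW(<C>): in <D>::=s <C> <A>, <C> is followed by <A> with FIRST {s, t}. Thus FOLLOW(<C>) = {s, t}.
FOLLOW(<D>): in <S>::=<D>, the suffix after <D> is empty, so FOLLOW(<D>) ⊇ FOLLOW(<S>) = {$, t}; in <C>::=<D>, the suffix after <D> is empty, so FOLLOW(<D>) ⊇ FOLLOW(<C>) = {s, t}. Thus FOLLOW(<D>) = {$, s, t}.
FOLLOW(<A>): in <D>::=s <C> <A>, the suffix after <A> is empty, so FOLLOW(<A>) ⊇ FOLLOW(<D>) = {$, s, t}. Thus FOLLOW(<A>) = {$, s, t}.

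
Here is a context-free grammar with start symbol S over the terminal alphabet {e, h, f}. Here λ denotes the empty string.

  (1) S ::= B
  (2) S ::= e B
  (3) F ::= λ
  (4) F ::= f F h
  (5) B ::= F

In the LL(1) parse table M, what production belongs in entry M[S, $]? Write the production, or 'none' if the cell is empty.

FIRST(F): from F::=λ we get {λ}; from F::=f F h we get {f}. So FIRST(F) = {λ, f}.
FIRST(B): from B::=F we get {λ, f}. So FIRST(B) = {λ, f}.
FIRST(S): from S::=B we get {λ, f}; from S::=e B we get {e}. So FIRST(S) = {λ, e, f}.
FOLLOW(S) includes $ since S is the start symbol.
FOLLOW(S): S appears on no right-hand side. Thus FOLLOW(S) = {$}.
For S ::= B: FIRST(B) = {λ, f}, so it goes in M[S, t] for t ∈ {f}; since λ ∈ FIRST, also for every t ∈ FOLLOW(S) = {$}.
For S ::= e B: FIRST(e B) = {e}, so it goes in M[S, t] for t ∈ {e}.

S ::= B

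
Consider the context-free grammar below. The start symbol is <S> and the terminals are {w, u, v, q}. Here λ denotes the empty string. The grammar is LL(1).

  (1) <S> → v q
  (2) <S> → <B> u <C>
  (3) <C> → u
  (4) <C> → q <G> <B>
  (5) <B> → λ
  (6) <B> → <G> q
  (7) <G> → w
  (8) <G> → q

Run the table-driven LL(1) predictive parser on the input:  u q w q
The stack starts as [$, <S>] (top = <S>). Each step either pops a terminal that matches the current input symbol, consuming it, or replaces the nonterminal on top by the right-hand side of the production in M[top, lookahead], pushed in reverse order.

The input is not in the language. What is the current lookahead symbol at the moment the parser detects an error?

$

      Stack        Input      Action
   1  $ <S>        u q w q $  expand <S> → <B> u <C>
   2  $ <C> u <B>  u q w q $  expand <B> → λ
   3  $ <C> u      u q w q $  match u
   4  $ <C>        q w q $    expand <C> → q <G> <B>
   5  $ <B> <G> q  q w q $    match q
   6  $ <B> <G>    w q $      expand <G> → w
   7  $ <B> w      w q $      match w
   8  $ <B>        q $        expand <B> → <G> q
   9  $ q <G>      q $        expand <G> → q
  10  $ q q        q $        match q
  11  $ q          $          error: top is terminal q but lookahead is $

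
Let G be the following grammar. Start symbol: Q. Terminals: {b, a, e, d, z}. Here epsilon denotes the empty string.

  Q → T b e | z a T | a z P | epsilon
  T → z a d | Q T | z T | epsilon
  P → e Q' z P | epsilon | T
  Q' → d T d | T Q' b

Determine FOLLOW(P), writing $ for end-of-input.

FIRST(Q) = {epsilon, a, b, z}  (via T b e)
FIRST(T) = {epsilon, a, b, z}  (via Q T)
FIRST(P) = {epsilon, a, b, e, z}  (via T)
FIRST(Q') = {a, b, d, z}  (via T Q' b)
FOLLOW(Q) includes $ since Q is the start symbol.
FOLLOW(Q'): in P→e Q' z P, Q' is followed by z P with FIRST {z}; in Q'→T Q' b, Q' is followed by b with FIRST {b}. Thus FOLLOW(Q') = {b, z}.
FOLLOW(Q): in T→Q T, Q is followed by T with FIRST {epsilon, a, b, z}; in T→Q T, the suffix after Q is nullable, so FOLLOW(Q) ⊇ FOLLOW(T) = {$, a, b, d, z}. Thus FOLLOW(Q) = {$, a, b, d, z}.
FOLLOW(P): in Q→a z P, the suffix after P is empty, so FOLLOW(P) ⊇ FOLLOW(Q) = {$, a, b, d, z}; in P→e Q' z P, the suffix after P is empty (adds nothing new). Thus FOLLOW(P) = {$, a, b, d, z}.
FOLLOW(T): in Q→T b e, T is followed by b e with FIRST {b}; in Q→z a T, the suffix after T is empty, so FOLLOW(T) ⊇ FOLLOW(Q) = {$, a, b, d, z}; in T→Q T, the suffix after T is empty (adds nothing new); in T→z T, the suffix after T is empty (adds nothing new); in P→T, the suffix after T is empty, so FOLLOW(T) ⊇ FOLLOW(P) = {$, a, b, d, z}; in Q'→d T d, T is followed by d with FIRST {d}; in Q'→T Q' b, T is followed by Q' b with FIRST {a, b, d, z}. Thus FOLLOW(T) = {$, a, b, d, z}.

{$, a, b, d, z}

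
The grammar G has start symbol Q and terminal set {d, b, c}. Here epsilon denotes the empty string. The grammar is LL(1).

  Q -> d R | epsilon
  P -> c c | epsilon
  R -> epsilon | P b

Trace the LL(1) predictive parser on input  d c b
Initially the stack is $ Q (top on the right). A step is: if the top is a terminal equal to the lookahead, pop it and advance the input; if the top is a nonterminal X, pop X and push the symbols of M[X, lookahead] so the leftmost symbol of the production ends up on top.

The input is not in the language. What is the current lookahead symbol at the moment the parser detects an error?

b

     Stack    Input    Action
  1  $ Q      d c b $  expand Q -> d R
  2  $ R d    d c b $  match d
  3  $ R      c b $    expand R -> P b
  4  $ b P    c b $    expand P -> c c
  5  $ b c c  c b $    match c
  6  $ b c    b $      error: top is terminal c but lookahead is b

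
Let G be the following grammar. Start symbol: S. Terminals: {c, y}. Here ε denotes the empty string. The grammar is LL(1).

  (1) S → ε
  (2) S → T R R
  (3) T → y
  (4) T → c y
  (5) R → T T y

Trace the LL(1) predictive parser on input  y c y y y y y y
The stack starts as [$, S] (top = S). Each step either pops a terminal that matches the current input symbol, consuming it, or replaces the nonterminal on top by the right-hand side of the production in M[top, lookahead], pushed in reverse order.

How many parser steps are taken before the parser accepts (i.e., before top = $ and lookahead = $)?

      Stack        Input              Action
   1  $ S          y c y y y y y y $  expand S → T R R
   2  $ R R T      y c y y y y y y $  expand T → y
   3  $ R R y      y c y y y y y y $  match y
   4  $ R R        c y y y y y y $    expand R → T T y
   5  $ R y T T    c y y y y y y $    expand T → c y
   6  $ R y T y c  c y y y y y y $    match c
   7  $ R y T y    y y y y y y $      match y
   8  $ R y T      y y y y y $        expand T → y
   9  $ R y y      y y y y y $        match y
  10  $ R y        y y y y $          match y
  11  $ R          y y y $            expand R → T T y
  12  $ y T T      y y y $            expand T → y
  13  $ y T y      y y y $            match y
  14  $ y T        y y $              expand T → y
  15  $ y y        y y $              match y
  16  $ y          y $                match y
Accept reached after 16 steps.

16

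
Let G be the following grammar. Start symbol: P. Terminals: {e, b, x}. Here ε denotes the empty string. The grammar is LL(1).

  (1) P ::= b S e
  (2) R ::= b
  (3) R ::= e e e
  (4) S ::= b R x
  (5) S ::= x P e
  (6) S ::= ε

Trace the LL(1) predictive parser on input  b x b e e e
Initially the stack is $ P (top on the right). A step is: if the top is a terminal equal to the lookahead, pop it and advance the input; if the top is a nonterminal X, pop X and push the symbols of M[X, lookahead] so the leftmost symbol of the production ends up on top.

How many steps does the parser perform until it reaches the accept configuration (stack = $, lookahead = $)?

      Stack        Input          Action
   1  $ P          b x b e e e $  expand P ::= b S e
   2  $ e S b      b x b e e e $  match b
   3  $ e S        x b e e e $    expand S ::= x P e
   4  $ e e P x    x b e e e $    match x
   5  $ e e P      b e e e $      expand P ::= b S e
   6  $ e e e S b  b e e e $      match b
   7  $ e e e S    e e e $        expand S ::= ε
   8  $ e e e      e e e $        match e
   9  $ e e        e e $          match e
  10  $ e          e $            match e
Accept reached after 10 steps.

10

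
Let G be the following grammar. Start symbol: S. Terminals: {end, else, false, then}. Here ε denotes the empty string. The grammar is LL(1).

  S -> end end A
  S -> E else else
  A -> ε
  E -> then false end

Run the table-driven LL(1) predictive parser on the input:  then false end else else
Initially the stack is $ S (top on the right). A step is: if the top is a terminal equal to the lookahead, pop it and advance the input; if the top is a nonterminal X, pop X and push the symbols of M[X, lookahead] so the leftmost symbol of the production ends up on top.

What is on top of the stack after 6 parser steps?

else

     Stack                       Input                       Action
  1  $ S                         then false end else else $  expand S -> E else else
  2  $ else else E               then false end else else $  expand E -> then false end
  3  $ else else end false then  then false end else else $  match then
  4  $ else else end false       false end else else $       match false
  5  $ else else end             end else else $             match end
  6  $ else else                 else else $                 match else
Stack after step 6: $ else (top = else).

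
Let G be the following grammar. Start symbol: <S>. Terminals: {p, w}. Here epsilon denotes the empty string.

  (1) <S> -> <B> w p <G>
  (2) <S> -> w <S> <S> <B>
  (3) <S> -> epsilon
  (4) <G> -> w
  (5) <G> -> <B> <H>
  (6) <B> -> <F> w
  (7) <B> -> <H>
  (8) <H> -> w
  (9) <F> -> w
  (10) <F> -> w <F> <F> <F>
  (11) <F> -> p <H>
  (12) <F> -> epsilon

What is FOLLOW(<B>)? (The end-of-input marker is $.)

{$, p, w}

FIRST(<H>): from <H>->w we get {w}. So FIRST(<H>) = {w}.
FIRST(<F>): from <F>->w we get {w}; from <F>->w <F> <F> <F> we get {w}; from <F>->p <H> we get {p}; from <F>->epsilon we get {epsilon}. So FIRST(<F>) = {epsilon, p, w}.
FIRST(<B>): from <B>-><F> w we get {p, w}; from <B>-><H> we get {w}. So FIRST(<B>) = {p, w}.
FIRST(<S>): from <S>-><B> w p <G> we get {p, w}; from <S>->w <S> <S> <B> we get {w}; from <S>->epsilon we get {epsilon}. So FIRST(<S>) = {epsilon, p, w}.
FIRST(<G>): from <G>->w we get {w}; from <G>-><B> <H> we get {p, w}. So FIRST(<G>) = {p, w}.
FOLLOW(<S>) includes $ since <S> is the start symbol.
FOLLOW(<S>): in <S>->w <S> <S> <B> (occurrence 1), <S> is followed by <S> <B> with FIRST {p, w}; in <S>->w <S> <S> <B> (occurrence 2), <S> is followed by <B> with FIRST {p, w}. Thus FOLLOW(<S>) = {$, p, w}.
FOLLOW(<G>): in <S>-><B> w p <G>, the suffix after <G> is empty, so FOLLOW(<G>) ⊇ FOLLOW(<S>) = {$, p, w}. Thus FOLLOW(<G>) = {$, p, w}.
FOLLOW(<B>): in <S>-><B> w p <G>, <B> is followed by w p <G> with FIRST {w}; in <S>->w <S> <S> <B>, the suffix after <B> is empty, so FOLLOW(<B>) ⊇ FOLLOW(<S>) = {$, p, w}; in <G>-><B> <H>, <B> is followed by <H> with FIRST {w}. Thus FOLLOW(<B>) = {$, p, w}.
FOLLOW(<F>): in <B>-><F> w, <F> is followed by w with FIRST {w}; in <F>->w <F> <F> <F> (occurrence 1), <F> is followed by <F> <F> with FIRST {epsilon, p, w}; in <F>->w <F> <F> <F> (occurrence 1), the suffix after <F> is nullable (adds nothing new); in <F>->w <F> <F> <F> (occurrence 2), <F> is followed by <F> with FIRST {epsilon, p, w}; in <F>->w <F> <F> <F> (occurrence 2), the suffix after <F> is nullable (adds nothing new); in <F>->w <F> <F> <F> (occurrence 3), the suffix after <F> is empty (adds nothing new). Thus FOLLOW(<F>) = {p, w}.
FOLLOW(<H>): in <G>-><B> <H>, the suffix after <H> is empty, so FOLLOW(<H>) ⊇ FOLLOW(<G>) = {$, p, w}; in <B>-><H>, the suffix after <H> is empty, so FOLLOW(<H>) ⊇ FOLLOW(<B>) = {$, p, w}; in <F>->p <H>, the suffix after <H> is empty, so FOLLOW(<H>) ⊇ FOLLOW(<F>) = {p, w}. Thus FOLLOW(<H>) = {$, p, w}.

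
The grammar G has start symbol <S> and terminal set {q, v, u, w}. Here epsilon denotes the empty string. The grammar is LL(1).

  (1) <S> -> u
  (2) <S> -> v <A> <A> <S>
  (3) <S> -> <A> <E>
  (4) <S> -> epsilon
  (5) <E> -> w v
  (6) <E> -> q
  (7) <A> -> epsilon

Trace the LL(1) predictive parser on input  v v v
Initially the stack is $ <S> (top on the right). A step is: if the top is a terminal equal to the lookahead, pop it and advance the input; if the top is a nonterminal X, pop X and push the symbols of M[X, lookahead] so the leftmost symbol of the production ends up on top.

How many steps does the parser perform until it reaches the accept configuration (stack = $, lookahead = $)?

13

step 1: stack=$ <S>  input=v v v $  — expand <S> -> v <A> <A> <S>
step 2: stack=$ <S> <A> <A> v  input=v v v $  — match v
step 3: stack=$ <S> <A> <A>  input=v v $  — expand <A> -> epsilon
step 4: stack=$ <S> <A>  input=v v $  — expand <A> -> epsilon
step 5: stack=$ <S>  input=v v $  — expand <S> -> v <A> <A> <S>
step 6: stack=$ <S> <A> <A> v  input=v v $  — match v
step 7: stack=$ <S> <A> <A>  input=v $  — expand <A> -> epsilon
step 8: stack=$ <S> <A>  input=v $  — expand <A> -> epsilon
step 9: stack=$ <S>  input=v $  — expand <S> -> v <A> <A> <S>
step 10: stack=$ <S> <A> <A> v  input=v $  — match v
step 11: stack=$ <S> <A> <A>  input=$  — expand <A> -> epsilon
step 12: stack=$ <S> <A>  input=$  — expand <A> -> epsilon
step 13: stack=$ <S>  input=$  — expand <S> -> epsilon
Accept reached after 13 steps.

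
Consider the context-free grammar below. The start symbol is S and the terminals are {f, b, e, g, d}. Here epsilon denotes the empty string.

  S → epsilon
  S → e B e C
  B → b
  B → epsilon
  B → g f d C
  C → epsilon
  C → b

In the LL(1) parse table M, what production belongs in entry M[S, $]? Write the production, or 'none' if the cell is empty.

S → epsilon

FIRST(S): from S→epsilon we get {epsilon}; from S→e B e C we get {e}. So FIRST(S) = {epsilon, e}.
FIRST(B): from B→b we get {b}; from B→epsilon we get {epsilon}; from B→g f d C we get {g}. So FIRST(B) = {epsilon, b, g}.
FIRST(C): from C→epsilon we get {epsilon}; from C→b we get {b}. So FIRST(C) = {epsilon, b}.
FOLLOW(S) includes $ since S is the start symbol.
FOLLOW(S): S appears on no right-hand side. Thus FOLLOW(S) = {$}.
For S → epsilon: FIRST(epsilon) = {epsilon}, so it goes in M[S, t] for t ∈ {}; since epsilon ∈ FIRST, also for every t ∈ FOLLOW(S) = {$}.
For S → e B e C: FIRST(e B e C) = {e}, so it goes in M[S, t] for t ∈ {e}.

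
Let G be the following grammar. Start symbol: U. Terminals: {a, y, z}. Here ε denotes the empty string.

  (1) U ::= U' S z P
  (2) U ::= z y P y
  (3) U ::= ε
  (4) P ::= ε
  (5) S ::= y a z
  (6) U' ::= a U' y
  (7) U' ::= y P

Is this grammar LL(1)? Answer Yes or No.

FIRST(U) = {ε, a, y, z}
FIRST(P) = {ε}
FIRST(S) = {y}
FIRST(U') = {a, y}
FOLLOW(U) = {$}
FOLLOW(P) = {$, y}
FOLLOW(S) = {z}
FOLLOW(U') = {y}
Each cell of M receives at most one production.

Yes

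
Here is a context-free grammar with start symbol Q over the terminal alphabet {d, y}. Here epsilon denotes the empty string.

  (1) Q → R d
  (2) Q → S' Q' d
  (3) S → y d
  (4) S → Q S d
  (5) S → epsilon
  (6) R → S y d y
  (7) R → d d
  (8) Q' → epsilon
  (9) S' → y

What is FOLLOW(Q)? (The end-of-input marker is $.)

FIRST(Q') = {epsilon}
FIRST(S') = {y}
FIRST(Q) = {d, y}  (via R d, S' Q' d)
FIRST(S) = {epsilon, d, y}  (via Q S d)
FIRST(R) = {d, y}  (via S y d y)
FOLLOW(Q) includes $ since Q is the start symbol.
FOLLOW(Q): in S→Q S d, Q is followed by S d with FIRST {d, y}. Thus FOLLOW(Q) = {$, d, y}.
FOLLOW(S): in S→Q S d, S is followed by d with FIRST {d}; in R→S y d y, S is followed by y d y with FIRST {y}. Thus FOLLOW(S) = {d, y}.
FOLLOW(R): in Q→R d, R is followed by d with FIRST {d}. Thus FOLLOW(R) = {d}.
FOLLOW(Q'): in Q→S' Q' d, Q' is followed by d with FIRST {d}. Thus FOLLOW(Q') = {d}.
FOLLOW(S'): in Q→S' Q' d, S' is followed by Q' d with FIRST {d}. Thus FOLLOW(S') = {d}.

{$, d, y}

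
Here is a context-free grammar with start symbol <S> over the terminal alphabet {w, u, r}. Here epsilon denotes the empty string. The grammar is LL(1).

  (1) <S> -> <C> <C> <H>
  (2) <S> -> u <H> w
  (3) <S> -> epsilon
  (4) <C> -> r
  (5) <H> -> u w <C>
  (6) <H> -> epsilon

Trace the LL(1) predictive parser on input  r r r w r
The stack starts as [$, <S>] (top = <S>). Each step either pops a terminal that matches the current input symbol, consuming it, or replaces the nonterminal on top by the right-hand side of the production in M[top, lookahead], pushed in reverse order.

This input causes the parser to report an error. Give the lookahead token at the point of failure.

r

     Stack          Input        Action
  1  $ <S>          r r r w r $  expand <S> -> <C> <C> <H>
  2  $ <H> <C> <C>  r r r w r $  expand <C> -> r
  3  $ <H> <C> r    r r r w r $  match r
  4  $ <H> <C>      r r w r $    expand <C> -> r
  5  $ <H> r        r r w r $    match r
  6  $ <H>          r w r $      error: M[<H>, r] is empty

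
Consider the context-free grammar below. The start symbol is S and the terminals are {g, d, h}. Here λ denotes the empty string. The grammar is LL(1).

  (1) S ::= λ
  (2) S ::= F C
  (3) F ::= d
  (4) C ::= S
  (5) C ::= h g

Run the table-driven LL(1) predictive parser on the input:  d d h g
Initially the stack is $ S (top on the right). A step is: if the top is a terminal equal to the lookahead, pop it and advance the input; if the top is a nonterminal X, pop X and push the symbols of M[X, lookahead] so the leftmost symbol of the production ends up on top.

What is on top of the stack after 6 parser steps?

step 1: stack=$ S  input=d d h g $  — expand S ::= F C
step 2: stack=$ C F  input=d d h g $  — expand F ::= d
step 3: stack=$ C d  input=d d h g $  — match d
step 4: stack=$ C  input=d h g $  — expand C ::= S
step 5: stack=$ S  input=d h g $  — expand S ::= F C
step 6: stack=$ C F  input=d h g $  — expand F ::= d
Stack after step 6: $ C d (top = d).

d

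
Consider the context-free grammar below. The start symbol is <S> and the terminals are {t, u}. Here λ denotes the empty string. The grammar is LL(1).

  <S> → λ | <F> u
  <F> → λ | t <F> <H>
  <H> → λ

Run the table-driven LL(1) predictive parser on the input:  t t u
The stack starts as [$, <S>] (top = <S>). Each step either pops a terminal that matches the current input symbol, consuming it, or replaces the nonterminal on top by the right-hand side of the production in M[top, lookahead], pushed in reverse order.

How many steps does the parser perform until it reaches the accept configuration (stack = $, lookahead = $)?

9

step 1: stack=$ <S>  input=t t u $  — expand <S> → <F> u
step 2: stack=$ u <F>  input=t t u $  — expand <F> → t <F> <H>
step 3: stack=$ u <H> <F> t  input=t t u $  — match t
step 4: stack=$ u <H> <F>  input=t u $  — expand <F> → t <F> <H>
step 5: stack=$ u <H> <H> <F> t  input=t u $  — match t
step 6: stack=$ u <H> <H> <F>  input=u $  — expand <F> → λ
step 7: stack=$ u <H> <H>  input=u $  — expand <H> → λ
step 8: stack=$ u <H>  input=u $  — expand <H> → λ
step 9: stack=$ u  input=u $  — match u
Accept reached after 9 steps.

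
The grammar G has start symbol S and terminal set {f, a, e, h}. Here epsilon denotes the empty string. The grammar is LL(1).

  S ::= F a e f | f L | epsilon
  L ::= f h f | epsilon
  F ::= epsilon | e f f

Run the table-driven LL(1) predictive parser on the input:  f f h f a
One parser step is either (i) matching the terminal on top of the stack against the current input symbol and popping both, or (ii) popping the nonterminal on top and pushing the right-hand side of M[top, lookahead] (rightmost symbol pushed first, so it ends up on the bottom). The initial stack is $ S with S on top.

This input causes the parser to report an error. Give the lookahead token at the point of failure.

step 1: stack=$ S  input=f f h f a $  — expand S ::= f L
step 2: stack=$ L f  input=f f h f a $  — match f
step 3: stack=$ L  input=f h f a $  — expand L ::= f h f
step 4: stack=$ f h f  input=f h f a $  — match f
step 5: stack=$ f h  input=h f a $  — match h
step 6: stack=$ f  input=f a $  — match f
step 7: stack=$  input=a $  — error: stack empty but input remains

a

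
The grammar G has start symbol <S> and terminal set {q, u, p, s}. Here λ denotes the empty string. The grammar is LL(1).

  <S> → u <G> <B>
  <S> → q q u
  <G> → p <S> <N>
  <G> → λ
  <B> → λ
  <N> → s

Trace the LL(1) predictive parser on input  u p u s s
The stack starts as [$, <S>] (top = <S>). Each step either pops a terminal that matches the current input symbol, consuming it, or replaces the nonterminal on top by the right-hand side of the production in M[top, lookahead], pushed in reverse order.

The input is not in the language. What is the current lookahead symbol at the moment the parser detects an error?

      Stack                Input        Action
   1  $ <S>                u p u s s $  expand <S> → u <G> <B>
   2  $ <B> <G> u          u p u s s $  match u
   3  $ <B> <G>            p u s s $    expand <G> → p <S> <N>
   4  $ <B> <N> <S> p      p u s s $    match p
   5  $ <B> <N> <S>        u s s $      expand <S> → u <G> <B>
   6  $ <B> <N> <B> <G> u  u s s $      match u
   7  $ <B> <N> <B> <G>    s s $        expand <G> → λ
   8  $ <B> <N> <B>        s s $        expand <B> → λ
   9  $ <B> <N>            s s $        expand <N> → s
  10  $ <B> s              s s $        match s
  11  $ <B>                s $          expand <B> → λ
  12  $                    s $          error: stack empty but input remains

s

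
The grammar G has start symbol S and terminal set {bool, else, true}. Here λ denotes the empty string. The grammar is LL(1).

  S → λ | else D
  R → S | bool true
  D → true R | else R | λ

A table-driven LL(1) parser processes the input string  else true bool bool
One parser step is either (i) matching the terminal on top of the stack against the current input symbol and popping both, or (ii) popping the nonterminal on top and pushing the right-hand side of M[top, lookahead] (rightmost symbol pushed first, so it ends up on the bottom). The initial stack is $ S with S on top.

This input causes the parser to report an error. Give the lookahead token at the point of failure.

     Stack        Input                  Action
  1  $ S          else true bool bool $  expand S → else D
  2  $ D else     else true bool bool $  match else
  3  $ D          true bool bool $       expand D → true R
  4  $ R true     true bool bool $       match true
  5  $ R          bool bool $            expand R → bool true
  6  $ true bool  bool bool $            match bool
  7  $ true       bool $                 error: top is terminal true but lookahead is bool

bool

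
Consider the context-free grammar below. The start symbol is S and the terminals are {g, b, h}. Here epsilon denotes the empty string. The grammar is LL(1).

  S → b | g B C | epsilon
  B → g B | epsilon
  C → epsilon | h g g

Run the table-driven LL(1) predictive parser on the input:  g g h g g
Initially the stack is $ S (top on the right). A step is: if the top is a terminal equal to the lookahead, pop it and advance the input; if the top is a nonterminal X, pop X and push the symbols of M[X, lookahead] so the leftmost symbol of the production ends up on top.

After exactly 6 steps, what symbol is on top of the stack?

h

step 1: stack=$ S  input=g g h g g $  — expand S → g B C
step 2: stack=$ C B g  input=g g h g g $  — match g
step 3: stack=$ C B  input=g h g g $  — expand B → g B
step 4: stack=$ C B g  input=g h g g $  — match g
step 5: stack=$ C B  input=h g g $  — expand B → epsilon
step 6: stack=$ C  input=h g g $  — expand C → h g g
Stack after step 6: $ g g h (top = h).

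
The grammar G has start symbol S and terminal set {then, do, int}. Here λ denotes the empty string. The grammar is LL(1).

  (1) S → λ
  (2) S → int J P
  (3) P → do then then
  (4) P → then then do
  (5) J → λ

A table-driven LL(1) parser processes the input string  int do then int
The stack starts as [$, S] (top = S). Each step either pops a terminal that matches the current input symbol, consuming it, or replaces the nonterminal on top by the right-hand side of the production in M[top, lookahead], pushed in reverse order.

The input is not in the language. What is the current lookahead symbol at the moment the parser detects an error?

int

     Stack           Input              Action
  1  $ S             int do then int $  expand S → int J P
  2  $ P J int       int do then int $  match int
  3  $ P J           do then int $      expand J → λ
  4  $ P             do then int $      expand P → do then then
  5  $ then then do  do then int $      match do
  6  $ then then     then int $         match then
  7  $ then          int $              error: top is terminal then but lookahead is int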